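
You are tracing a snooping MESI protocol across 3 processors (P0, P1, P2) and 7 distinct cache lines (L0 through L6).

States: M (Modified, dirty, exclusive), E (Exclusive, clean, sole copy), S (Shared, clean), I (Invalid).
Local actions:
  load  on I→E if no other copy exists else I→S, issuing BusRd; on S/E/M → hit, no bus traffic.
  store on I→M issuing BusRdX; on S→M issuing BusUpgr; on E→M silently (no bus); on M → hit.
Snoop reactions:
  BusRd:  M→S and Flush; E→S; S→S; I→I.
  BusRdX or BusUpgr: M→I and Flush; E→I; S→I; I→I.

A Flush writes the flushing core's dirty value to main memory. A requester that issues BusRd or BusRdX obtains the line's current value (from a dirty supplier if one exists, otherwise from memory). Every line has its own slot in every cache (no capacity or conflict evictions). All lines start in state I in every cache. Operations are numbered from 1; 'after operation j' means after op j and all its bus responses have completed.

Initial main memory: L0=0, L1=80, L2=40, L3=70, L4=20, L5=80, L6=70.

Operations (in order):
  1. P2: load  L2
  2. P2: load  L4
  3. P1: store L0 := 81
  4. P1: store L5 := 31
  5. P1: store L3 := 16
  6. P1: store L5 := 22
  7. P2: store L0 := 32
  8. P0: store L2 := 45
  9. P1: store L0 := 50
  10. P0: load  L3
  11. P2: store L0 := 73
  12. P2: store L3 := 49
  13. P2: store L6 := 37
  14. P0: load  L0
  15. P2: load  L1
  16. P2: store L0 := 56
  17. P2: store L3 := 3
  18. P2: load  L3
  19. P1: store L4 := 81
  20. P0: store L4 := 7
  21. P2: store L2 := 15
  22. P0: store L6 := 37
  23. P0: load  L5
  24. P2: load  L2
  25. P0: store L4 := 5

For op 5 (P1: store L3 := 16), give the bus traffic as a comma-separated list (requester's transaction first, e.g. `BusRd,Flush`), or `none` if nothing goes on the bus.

  op1 P2: load  L2 → I/I/E on L2; bus BusRd; mem=40
  op2 P2: load  L4 → I/I/E on L4; bus BusRd; mem=20
  op3 P1: store L0 := 81 → I/M/I on L0; bus BusRdX; mem=0
  op4 P1: store L5 := 31 → I/M/I on L5; bus BusRdX; mem=80
  op5 P1: store L3 := 16 → I/M/I on L3; bus BusRdX; mem=70
  op6 P1: store L5 := 22 → I/M/I on L5; bus (none); mem=80
  op7 P2: store L0 := 32 → I/I/M on L0; bus BusRdX Flush; mem=81
  op8 P0: store L2 := 45 → M/I/I on L2; bus BusRdX; mem=40
  op9 P1: store L0 := 50 → I/M/I on L0; bus BusRdX Flush; mem=32
  op10 P0: load  L3 → S/S/I on L3; bus BusRd Flush; mem=16
  op11 P2: store L0 := 73 → I/I/M on L0; bus BusRdX Flush; mem=50
  op12 P2: store L3 := 49 → I/I/M on L3; bus BusRdX; mem=16
  op13 P2: store L6 := 37 → I/I/M on L6; bus BusRdX; mem=70
  op14 P0: load  L0 → S/I/S on L0; bus BusRd Flush; mem=73
  op15 P2: load  L1 → I/I/E on L1; bus BusRd; mem=80
  op16 P2: store L0 := 56 → I/I/M on L0; bus BusUpgr; mem=73
  op17 P2: store L3 := 3 → I/I/M on L3; bus (none); mem=16
  op18 P2: load  L3 → I/I/M on L3; bus (none); mem=16
  op19 P1: store L4 := 81 → I/M/I on L4; bus BusRdX; mem=20
  op20 P0: store L4 := 7 → M/I/I on L4; bus BusRdX Flush; mem=81
  op21 P2: store L2 := 15 → I/I/M on L2; bus BusRdX Flush; mem=45
  op22 P0: store L6 := 37 → M/I/I on L6; bus BusRdX Flush; mem=37
  op23 P0: load  L5 → S/S/I on L5; bus BusRd Flush; mem=22
  op24 P2: load  L2 → I/I/M on L2; bus (none); mem=45
  op25 P0: store L4 := 5 → M/I/I on L4; bus (none); mem=81

bus = BusRdX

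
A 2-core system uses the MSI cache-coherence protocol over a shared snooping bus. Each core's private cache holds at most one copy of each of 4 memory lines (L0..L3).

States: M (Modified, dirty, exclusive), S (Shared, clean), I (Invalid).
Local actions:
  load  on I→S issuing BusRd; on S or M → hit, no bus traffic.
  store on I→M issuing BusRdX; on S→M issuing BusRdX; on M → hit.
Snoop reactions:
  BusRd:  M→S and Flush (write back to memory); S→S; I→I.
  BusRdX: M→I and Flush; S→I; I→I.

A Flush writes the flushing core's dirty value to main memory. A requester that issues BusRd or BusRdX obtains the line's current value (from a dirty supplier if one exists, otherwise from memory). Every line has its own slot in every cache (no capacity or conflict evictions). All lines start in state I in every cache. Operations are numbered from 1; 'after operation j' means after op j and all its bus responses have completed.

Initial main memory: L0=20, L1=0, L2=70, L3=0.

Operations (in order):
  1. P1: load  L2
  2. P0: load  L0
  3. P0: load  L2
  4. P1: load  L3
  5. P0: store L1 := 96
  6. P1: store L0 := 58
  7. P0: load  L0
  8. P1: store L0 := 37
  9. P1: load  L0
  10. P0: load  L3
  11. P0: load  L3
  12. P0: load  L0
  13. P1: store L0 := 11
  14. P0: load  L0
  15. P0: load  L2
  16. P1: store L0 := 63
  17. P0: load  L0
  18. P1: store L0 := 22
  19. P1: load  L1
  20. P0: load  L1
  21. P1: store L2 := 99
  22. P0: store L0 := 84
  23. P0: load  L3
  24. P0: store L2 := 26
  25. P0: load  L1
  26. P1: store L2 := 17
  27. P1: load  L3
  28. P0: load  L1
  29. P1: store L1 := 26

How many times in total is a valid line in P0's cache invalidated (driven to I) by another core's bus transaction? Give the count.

1. P1: load  L2  bus=[BusRd]  L2: P0=I P1=S  mem[L2]=70
2. P0: load  L0  bus=[BusRd]  L0: P0=S P1=I  mem[L0]=20
3. P0: load  L2  bus=[BusRd]  L2: P0=S P1=S  mem[L2]=70
4. P1: load  L3  bus=[BusRd]  L3: P0=I P1=S  mem[L3]=0
5. P0: store L1 := 96  bus=[BusRdX]  L1: P0=M P1=I  mem[L1]=0
6. P1: store L0 := 58  bus=[BusRdX]  L0: P0=I P1=M  mem[L0]=20
7. P0: load  L0  bus=[BusRd,Flush]  L0: P0=S P1=S  mem[L0]=58
8. P1: store L0 := 37  bus=[BusRdX]  L0: P0=I P1=M  mem[L0]=58
9. P1: load  L0  bus=[-]  L0: P0=I P1=M  mem[L0]=58
10. P0: load  L3  bus=[BusRd]  L3: P0=S P1=S  mem[L3]=0
11. P0: load  L3  bus=[-]  L3: P0=S P1=S  mem[L3]=0
12. P0: load  L0  bus=[BusRd,Flush]  L0: P0=S P1=S  mem[L0]=37
13. P1: store L0 := 11  bus=[BusRdX]  L0: P0=I P1=M  mem[L0]=37
14. P0: load  L0  bus=[BusRd,Flush]  L0: P0=S P1=S  mem[L0]=11
15. P0: load  L2  bus=[-]  L2: P0=S P1=S  mem[L2]=70
16. P1: store L0 := 63  bus=[BusRdX]  L0: P0=I P1=M  mem[L0]=11
17. P0: load  L0  bus=[BusRd,Flush]  L0: P0=S P1=S  mem[L0]=63
18. P1: store L0 := 22  bus=[BusRdX]  L0: P0=I P1=M  mem[L0]=63
19. P1: load  L1  bus=[BusRd,Flush]  L1: P0=S P1=S  mem[L1]=96
20. P0: load  L1  bus=[-]  L1: P0=S P1=S  mem[L1]=96
21. P1: store L2 := 99  bus=[BusRdX]  L2: P0=I P1=M  mem[L2]=70
22. P0: store L0 := 84  bus=[BusRdX,Flush]  L0: P0=M P1=I  mem[L0]=22
23. P0: load  L3  bus=[-]  L3: P0=S P1=S  mem[L3]=0
24. P0: store L2 := 26  bus=[BusRdX,Flush]  L2: P0=M P1=I  mem[L2]=99
25. P0: load  L1  bus=[-]  L1: P0=S P1=S  mem[L1]=96
26. P1: store L2 := 17  bus=[BusRdX,Flush]  L2: P0=I P1=M  mem[L2]=26
27. P1: load  L3  bus=[-]  L3: P0=S P1=S  mem[L3]=0
28. P0: load  L1  bus=[-]  L1: P0=S P1=S  mem[L1]=96
29. P1: store L1 := 26  bus=[BusRdX]  L1: P0=I P1=M  mem[L1]=96

invalidations = 8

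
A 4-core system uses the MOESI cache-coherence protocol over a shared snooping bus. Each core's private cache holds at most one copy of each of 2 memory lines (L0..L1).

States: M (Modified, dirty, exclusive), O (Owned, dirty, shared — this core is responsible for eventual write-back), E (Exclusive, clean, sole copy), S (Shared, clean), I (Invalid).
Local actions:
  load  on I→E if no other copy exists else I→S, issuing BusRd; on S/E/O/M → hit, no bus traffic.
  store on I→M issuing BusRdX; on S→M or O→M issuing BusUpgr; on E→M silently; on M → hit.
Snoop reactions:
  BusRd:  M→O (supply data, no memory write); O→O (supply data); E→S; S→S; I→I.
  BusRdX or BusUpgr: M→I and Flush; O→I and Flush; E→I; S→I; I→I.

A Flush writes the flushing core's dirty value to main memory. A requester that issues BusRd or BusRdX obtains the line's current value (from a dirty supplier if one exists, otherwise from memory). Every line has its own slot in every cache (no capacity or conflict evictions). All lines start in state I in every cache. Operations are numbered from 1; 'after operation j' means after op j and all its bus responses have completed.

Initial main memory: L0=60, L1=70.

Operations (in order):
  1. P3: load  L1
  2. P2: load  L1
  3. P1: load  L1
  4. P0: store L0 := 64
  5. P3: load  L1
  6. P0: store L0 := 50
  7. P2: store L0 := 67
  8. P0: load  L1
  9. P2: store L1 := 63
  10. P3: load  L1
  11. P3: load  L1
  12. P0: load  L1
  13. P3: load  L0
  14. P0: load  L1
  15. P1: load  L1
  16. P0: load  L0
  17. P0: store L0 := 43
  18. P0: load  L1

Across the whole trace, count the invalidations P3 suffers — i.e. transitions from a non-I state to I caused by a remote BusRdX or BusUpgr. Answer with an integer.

invalidations = 2

[1] P3: load  L1 | P0:I, P1:I, P2:I, P3:E(70) | bus: BusRd
[2] P2: load  L1 | P0:I, P1:I, P2:S(70), P3:S(70) | bus: BusRd
[3] P1: load  L1 | P0:I, P1:S(70), P2:S(70), P3:S(70) | bus: BusRd
[4] P0: store L0 := 64 | P0:M(64), P1:I, P2:I, P3:I | bus: BusRdX
[5] P3: load  L1 | P0:I, P1:S(70), P2:S(70), P3:S(70) | bus: none
[6] P0: store L0 := 50 | P0:M(50), P1:I, P2:I, P3:I | bus: none
[7] P2: store L0 := 67 | P0:I, P1:I, P2:M(67), P3:I | bus: BusRdX,Flush
[8] P0: load  L1 | P0:S(70), P1:S(70), P2:S(70), P3:S(70) | bus: BusRd
[9] P2: store L1 := 63 | P0:I, P1:I, P2:M(63), P3:I | bus: BusUpgr
[10] P3: load  L1 | P0:I, P1:I, P2:O(63), P3:S(63) | bus: BusRd
[11] P3: load  L1 | P0:I, P1:I, P2:O(63), P3:S(63) | bus: none
[12] P0: load  L1 | P0:S(63), P1:I, P2:O(63), P3:S(63) | bus: BusRd
[13] P3: load  L0 | P0:I, P1:I, P2:O(67), P3:S(67) | bus: BusRd
[14] P0: load  L1 | P0:S(63), P1:I, P2:O(63), P3:S(63) | bus: none
[15] P1: load  L1 | P0:S(63), P1:S(63), P2:O(63), P3:S(63) | bus: BusRd
[16] P0: load  L0 | P0:S(67), P1:I, P2:O(67), P3:S(67) | bus: BusRd
[17] P0: store L0 := 43 | P0:M(43), P1:I, P2:I, P3:I | bus: BusUpgr,Flush
[18] P0: load  L1 | P0:S(63), P1:S(63), P2:O(63), P3:S(63) | bus: none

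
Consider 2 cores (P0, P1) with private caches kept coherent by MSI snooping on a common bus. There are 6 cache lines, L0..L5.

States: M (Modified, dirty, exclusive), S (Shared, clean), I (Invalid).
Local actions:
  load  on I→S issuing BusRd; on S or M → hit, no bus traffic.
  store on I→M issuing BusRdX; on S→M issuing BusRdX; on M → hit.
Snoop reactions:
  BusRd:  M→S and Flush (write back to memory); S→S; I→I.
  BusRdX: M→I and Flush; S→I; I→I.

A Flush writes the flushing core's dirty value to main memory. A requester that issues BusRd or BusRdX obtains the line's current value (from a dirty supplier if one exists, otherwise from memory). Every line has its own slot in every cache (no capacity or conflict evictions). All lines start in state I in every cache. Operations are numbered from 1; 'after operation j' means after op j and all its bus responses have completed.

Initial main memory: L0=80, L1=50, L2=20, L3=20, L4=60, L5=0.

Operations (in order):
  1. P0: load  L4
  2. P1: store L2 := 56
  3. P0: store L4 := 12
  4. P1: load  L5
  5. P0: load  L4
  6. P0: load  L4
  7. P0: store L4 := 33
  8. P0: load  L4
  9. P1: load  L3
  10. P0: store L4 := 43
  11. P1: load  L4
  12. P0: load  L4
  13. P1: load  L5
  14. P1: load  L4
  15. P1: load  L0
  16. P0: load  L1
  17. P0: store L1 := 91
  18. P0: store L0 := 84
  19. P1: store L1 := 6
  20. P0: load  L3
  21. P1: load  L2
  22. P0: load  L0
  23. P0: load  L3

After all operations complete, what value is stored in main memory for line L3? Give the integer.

  op1 P0: load  L4 → S/I on L4; bus BusRd; mem=60
  op2 P1: store L2 := 56 → I/M on L2; bus BusRdX; mem=20
  op3 P0: store L4 := 12 → M/I on L4; bus BusRdX; mem=60
  op4 P1: load  L5 → I/S on L5; bus BusRd; mem=0
  op5 P0: load  L4 → M/I on L4; bus (none); mem=60
  op6 P0: load  L4 → M/I on L4; bus (none); mem=60
  op7 P0: store L4 := 33 → M/I on L4; bus (none); mem=60
  op8 P0: load  L4 → M/I on L4; bus (none); mem=60
  op9 P1: load  L3 → I/S on L3; bus BusRd; mem=20
  op10 P0: store L4 := 43 → M/I on L4; bus (none); mem=60
  op11 P1: load  L4 → S/S on L4; bus BusRd Flush; mem=43
  op12 P0: load  L4 → S/S on L4; bus (none); mem=43
  op13 P1: load  L5 → I/S on L5; bus (none); mem=0
  op14 P1: load  L4 → S/S on L4; bus (none); mem=43
  op15 P1: load  L0 → I/S on L0; bus BusRd; mem=80
  op16 P0: load  L1 → S/I on L1; bus BusRd; mem=50
  op17 P0: store L1 := 91 → M/I on L1; bus BusRdX; mem=50
  op18 P0: store L0 := 84 → M/I on L0; bus BusRdX; mem=80
  op19 P1: store L1 := 6 → I/M on L1; bus BusRdX Flush; mem=91
  op20 P0: load  L3 → S/S on L3; bus BusRd; mem=20
  op21 P1: load  L2 → I/M on L2; bus (none); mem=20
  op22 P0: load  L0 → M/I on L0; bus (none); mem=80
  op23 P0: load  L3 → S/S on L3; bus (none); mem=20

memory[L3] = 20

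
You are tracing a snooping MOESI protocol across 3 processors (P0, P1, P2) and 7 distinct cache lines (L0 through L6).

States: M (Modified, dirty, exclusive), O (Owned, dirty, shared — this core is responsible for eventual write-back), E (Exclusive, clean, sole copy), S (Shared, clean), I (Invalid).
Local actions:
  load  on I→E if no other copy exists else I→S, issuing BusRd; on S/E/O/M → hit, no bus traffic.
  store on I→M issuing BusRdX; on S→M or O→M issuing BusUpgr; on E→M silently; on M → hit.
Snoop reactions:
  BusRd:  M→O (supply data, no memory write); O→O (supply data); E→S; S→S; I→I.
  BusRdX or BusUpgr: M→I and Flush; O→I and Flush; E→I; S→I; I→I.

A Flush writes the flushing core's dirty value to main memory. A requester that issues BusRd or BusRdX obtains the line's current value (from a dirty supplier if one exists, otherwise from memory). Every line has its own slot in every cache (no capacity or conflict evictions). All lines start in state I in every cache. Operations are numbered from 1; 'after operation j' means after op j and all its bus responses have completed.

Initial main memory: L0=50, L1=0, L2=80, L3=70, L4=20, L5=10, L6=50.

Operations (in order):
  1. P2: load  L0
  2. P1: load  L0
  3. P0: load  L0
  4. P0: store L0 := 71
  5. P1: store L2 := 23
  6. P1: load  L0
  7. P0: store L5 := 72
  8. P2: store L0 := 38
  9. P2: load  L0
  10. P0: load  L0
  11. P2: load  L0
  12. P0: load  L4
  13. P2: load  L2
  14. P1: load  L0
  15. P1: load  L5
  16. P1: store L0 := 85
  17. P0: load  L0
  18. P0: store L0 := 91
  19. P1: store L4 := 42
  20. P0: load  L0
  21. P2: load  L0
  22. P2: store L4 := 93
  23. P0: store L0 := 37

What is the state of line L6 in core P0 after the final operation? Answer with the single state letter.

  op1 P2: load  L0 → I/I/E on L0; bus BusRd; mem=50
  op2 P1: load  L0 → I/S/S on L0; bus BusRd; mem=50
  op3 P0: load  L0 → S/S/S on L0; bus BusRd; mem=50
  op4 P0: store L0 := 71 → M/I/I on L0; bus BusUpgr; mem=50
  op5 P1: store L2 := 23 → I/M/I on L2; bus BusRdX; mem=80
  op6 P1: load  L0 → O/S/I on L0; bus BusRd; mem=50
  op7 P0: store L5 := 72 → M/I/I on L5; bus BusRdX; mem=10
  op8 P2: store L0 := 38 → I/I/M on L0; bus BusRdX Flush; mem=71
  op9 P2: load  L0 → I/I/M on L0; bus (none); mem=71
  op10 P0: load  L0 → S/I/O on L0; bus BusRd; mem=71
  op11 P2: load  L0 → S/I/O on L0; bus (none); mem=71
  op12 P0: load  L4 → E/I/I on L4; bus BusRd; mem=20
  op13 P2: load  L2 → I/O/S on L2; bus BusRd; mem=80
  op14 P1: load  L0 → S/S/O on L0; bus BusRd; mem=71
  op15 P1: load  L5 → O/S/I on L5; bus BusRd; mem=10
  op16 P1: store L0 := 85 → I/M/I on L0; bus BusUpgr Flush; mem=38
  op17 P0: load  L0 → S/O/I on L0; bus BusRd; mem=38
  op18 P0: store L0 := 91 → M/I/I on L0; bus BusUpgr Flush; mem=85
  op19 P1: store L4 := 42 → I/M/I on L4; bus BusRdX; mem=20
  op20 P0: load  L0 → M/I/I on L0; bus (none); mem=85
  op21 P2: load  L0 → O/I/S on L0; bus BusRd; mem=85
  op22 P2: store L4 := 93 → I/I/M on L4; bus BusRdX Flush; mem=42
  op23 P0: store L0 := 37 → M/I/I on L0; bus BusUpgr; mem=85

state = I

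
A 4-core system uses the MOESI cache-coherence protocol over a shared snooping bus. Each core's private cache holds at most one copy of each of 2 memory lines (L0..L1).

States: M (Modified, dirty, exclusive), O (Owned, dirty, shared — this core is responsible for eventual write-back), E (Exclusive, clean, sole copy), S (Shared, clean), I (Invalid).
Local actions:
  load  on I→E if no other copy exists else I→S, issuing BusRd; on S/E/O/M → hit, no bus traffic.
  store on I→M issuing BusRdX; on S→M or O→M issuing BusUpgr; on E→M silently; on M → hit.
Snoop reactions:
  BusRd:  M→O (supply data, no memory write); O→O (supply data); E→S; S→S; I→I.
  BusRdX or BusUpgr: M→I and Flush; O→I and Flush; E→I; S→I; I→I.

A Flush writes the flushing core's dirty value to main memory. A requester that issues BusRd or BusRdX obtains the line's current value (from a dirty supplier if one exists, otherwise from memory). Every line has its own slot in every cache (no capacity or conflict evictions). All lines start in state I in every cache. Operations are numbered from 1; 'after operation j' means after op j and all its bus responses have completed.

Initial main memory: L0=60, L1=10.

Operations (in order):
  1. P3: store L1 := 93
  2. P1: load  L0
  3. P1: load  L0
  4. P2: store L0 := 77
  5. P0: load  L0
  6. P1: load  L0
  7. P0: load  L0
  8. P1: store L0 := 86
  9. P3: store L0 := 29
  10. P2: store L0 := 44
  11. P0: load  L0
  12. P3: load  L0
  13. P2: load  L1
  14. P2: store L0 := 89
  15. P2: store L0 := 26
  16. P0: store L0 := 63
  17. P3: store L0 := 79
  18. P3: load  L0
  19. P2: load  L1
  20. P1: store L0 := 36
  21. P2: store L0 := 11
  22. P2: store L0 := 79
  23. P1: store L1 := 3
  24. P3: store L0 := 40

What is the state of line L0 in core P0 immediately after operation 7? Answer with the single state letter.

state = S

[1] P3: store L1 := 93 | P0:I, P1:I, P2:I, P3:M(93) | bus: BusRdX
[2] P1: load  L0 | P0:I, P1:E(60), P2:I, P3:I | bus: BusRd
[3] P1: load  L0 | P0:I, P1:E(60), P2:I, P3:I | bus: none
[4] P2: store L0 := 77 | P0:I, P1:I, P2:M(77), P3:I | bus: BusRdX
[5] P0: load  L0 | P0:S(77), P1:I, P2:O(77), P3:I | bus: BusRd
[6] P1: load  L0 | P0:S(77), P1:S(77), P2:O(77), P3:I | bus: BusRd
[7] P0: load  L0 | P0:S(77), P1:S(77), P2:O(77), P3:I | bus: none
[8] P1: store L0 := 86 | P0:I, P1:M(86), P2:I, P3:I | bus: BusUpgr,Flush
[9] P3: store L0 := 29 | P0:I, P1:I, P2:I, P3:M(29) | bus: BusRdX,Flush
[10] P2: store L0 := 44 | P0:I, P1:I, P2:M(44), P3:I | bus: BusRdX,Flush
[11] P0: load  L0 | P0:S(44), P1:I, P2:O(44), P3:I | bus: BusRd
[12] P3: load  L0 | P0:S(44), P1:I, P2:O(44), P3:S(44) | bus: BusRd
[13] P2: load  L1 | P0:I, P1:I, P2:S(93), P3:O(93) | bus: BusRd
[14] P2: store L0 := 89 | P0:I, P1:I, P2:M(89), P3:I | bus: BusUpgr
[15] P2: store L0 := 26 | P0:I, P1:I, P2:M(26), P3:I | bus: none
[16] P0: store L0 := 63 | P0:M(63), P1:I, P2:I, P3:I | bus: BusRdX,Flush
[17] P3: store L0 := 79 | P0:I, P1:I, P2:I, P3:M(79) | bus: BusRdX,Flush
[18] P3: load  L0 | P0:I, P1:I, P2:I, P3:M(79) | bus: none
[19] P2: load  L1 | P0:I, P1:I, P2:S(93), P3:O(93) | bus: none
[20] P1: store L0 := 36 | P0:I, P1:M(36), P2:I, P3:I | bus: BusRdX,Flush
[21] P2: store L0 := 11 | P0:I, P1:I, P2:M(11), P3:I | bus: BusRdX,Flush
[22] P2: store L0 := 79 | P0:I, P1:I, P2:M(79), P3:I | bus: none
[23] P1: store L1 := 3 | P0:I, P1:M(3), P2:I, P3:I | bus: BusRdX,Flush
[24] P3: store L0 := 40 | P0:I, P1:I, P2:I, P3:M(40) | bus: BusRdX,Flush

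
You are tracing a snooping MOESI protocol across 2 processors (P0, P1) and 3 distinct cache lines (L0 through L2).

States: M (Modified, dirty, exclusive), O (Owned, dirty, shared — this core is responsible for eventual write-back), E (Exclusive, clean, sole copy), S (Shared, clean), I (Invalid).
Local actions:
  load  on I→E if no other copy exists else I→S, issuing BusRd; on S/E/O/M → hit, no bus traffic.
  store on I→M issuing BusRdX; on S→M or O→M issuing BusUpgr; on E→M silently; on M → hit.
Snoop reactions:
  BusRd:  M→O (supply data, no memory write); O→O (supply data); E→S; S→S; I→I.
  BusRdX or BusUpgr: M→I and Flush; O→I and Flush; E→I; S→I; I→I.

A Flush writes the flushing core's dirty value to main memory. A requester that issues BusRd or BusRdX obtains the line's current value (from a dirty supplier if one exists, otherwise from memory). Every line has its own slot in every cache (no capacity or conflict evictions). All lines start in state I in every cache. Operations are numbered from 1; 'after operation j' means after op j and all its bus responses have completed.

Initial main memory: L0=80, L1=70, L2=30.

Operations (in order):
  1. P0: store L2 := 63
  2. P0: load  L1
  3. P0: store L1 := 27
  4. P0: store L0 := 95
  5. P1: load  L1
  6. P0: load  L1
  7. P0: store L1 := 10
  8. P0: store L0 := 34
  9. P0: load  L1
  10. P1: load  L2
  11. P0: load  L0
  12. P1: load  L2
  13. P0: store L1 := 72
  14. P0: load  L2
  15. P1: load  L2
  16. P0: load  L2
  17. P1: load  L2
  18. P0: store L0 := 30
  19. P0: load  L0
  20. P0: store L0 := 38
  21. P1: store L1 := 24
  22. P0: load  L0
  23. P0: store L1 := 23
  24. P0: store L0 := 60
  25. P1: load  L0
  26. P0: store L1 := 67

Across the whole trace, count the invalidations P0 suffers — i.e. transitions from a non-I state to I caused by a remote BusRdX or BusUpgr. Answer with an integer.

invalidations = 1

1. P0: store L2 := 63  bus=[BusRdX]  L2: P0=M P1=I  mem[L2]=30
2. P0: load  L1  bus=[BusRd]  L1: P0=E P1=I  mem[L1]=70
3. P0: store L1 := 27  bus=[-]  L1: P0=M P1=I  mem[L1]=70
4. P0: store L0 := 95  bus=[BusRdX]  L0: P0=M P1=I  mem[L0]=80
5. P1: load  L1  bus=[BusRd]  L1: P0=O P1=S  mem[L1]=70
6. P0: load  L1  bus=[-]  L1: P0=O P1=S  mem[L1]=70
7. P0: store L1 := 10  bus=[BusUpgr]  L1: P0=M P1=I  mem[L1]=70
8. P0: store L0 := 34  bus=[-]  L0: P0=M P1=I  mem[L0]=80
9. P0: load  L1  bus=[-]  L1: P0=M P1=I  mem[L1]=70
10. P1: load  L2  bus=[BusRd]  L2: P0=O P1=S  mem[L2]=30
11. P0: load  L0  bus=[-]  L0: P0=M P1=I  mem[L0]=80
12. P1: load  L2  bus=[-]  L2: P0=O P1=S  mem[L2]=30
13. P0: store L1 := 72  bus=[-]  L1: P0=M P1=I  mem[L1]=70
14. P0: load  L2  bus=[-]  L2: P0=O P1=S  mem[L2]=30
15. P1: load  L2  bus=[-]  L2: P0=O P1=S  mem[L2]=30
16. P0: load  L2  bus=[-]  L2: P0=O P1=S  mem[L2]=30
17. P1: load  L2  bus=[-]  L2: P0=O P1=S  mem[L2]=30
18. P0: store L0 := 30  bus=[-]  L0: P0=M P1=I  mem[L0]=80
19. P0: load  L0  bus=[-]  L0: P0=M P1=I  mem[L0]=80
20. P0: store L0 := 38  bus=[-]  L0: P0=M P1=I  mem[L0]=80
21. P1: store L1 := 24  bus=[BusRdX,Flush]  L1: P0=I P1=M  mem[L1]=72
22. P0: load  L0  bus=[-]  L0: P0=M P1=I  mem[L0]=80
23. P0: store L1 := 23  bus=[BusRdX,Flush]  L1: P0=M P1=I  mem[L1]=24
24. P0: store L0 := 60  bus=[-]  L0: P0=M P1=I  mem[L0]=80
25. P1: load  L0  bus=[BusRd]  L0: P0=O P1=S  mem[L0]=80
26. P0: store L1 := 67  bus=[-]  L1: P0=M P1=I  mem[L1]=24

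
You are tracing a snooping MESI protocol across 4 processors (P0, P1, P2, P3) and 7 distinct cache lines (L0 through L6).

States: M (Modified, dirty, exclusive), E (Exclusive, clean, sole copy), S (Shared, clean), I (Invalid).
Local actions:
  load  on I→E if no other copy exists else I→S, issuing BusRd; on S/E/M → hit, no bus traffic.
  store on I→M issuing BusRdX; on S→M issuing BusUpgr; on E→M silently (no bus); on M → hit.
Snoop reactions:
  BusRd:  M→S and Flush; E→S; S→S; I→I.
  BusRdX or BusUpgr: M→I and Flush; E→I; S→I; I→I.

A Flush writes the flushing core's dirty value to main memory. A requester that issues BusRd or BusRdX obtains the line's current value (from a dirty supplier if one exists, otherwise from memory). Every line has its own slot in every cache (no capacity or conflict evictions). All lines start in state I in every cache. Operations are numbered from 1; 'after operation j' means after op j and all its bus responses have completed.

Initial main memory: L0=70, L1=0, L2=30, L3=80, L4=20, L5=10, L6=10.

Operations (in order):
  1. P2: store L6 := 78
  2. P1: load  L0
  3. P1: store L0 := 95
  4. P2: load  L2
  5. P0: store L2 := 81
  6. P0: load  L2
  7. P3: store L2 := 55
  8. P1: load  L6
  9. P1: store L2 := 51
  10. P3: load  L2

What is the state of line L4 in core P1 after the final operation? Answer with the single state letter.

state = I

  op1 P2: store L6 := 78 → I/I/M/I on L6; bus BusRdX; mem=10
  op2 P1: load  L0 → I/E/I/I on L0; bus BusRd; mem=70
  op3 P1: store L0 := 95 → I/M/I/I on L0; bus (none); mem=70
  op4 P2: load  L2 → I/I/E/I on L2; bus BusRd; mem=30
  op5 P0: store L2 := 81 → M/I/I/I on L2; bus BusRdX; mem=30
  op6 P0: load  L2 → M/I/I/I on L2; bus (none); mem=30
  op7 P3: store L2 := 55 → I/I/I/M on L2; bus BusRdX Flush; mem=81
  op8 P1: load  L6 → I/S/S/I on L6; bus BusRd Flush; mem=78
  op9 P1: store L2 := 51 → I/M/I/I on L2; bus BusRdX Flush; mem=55
  op10 P3: load  L2 → I/S/I/S on L2; bus BusRd Flush; mem=51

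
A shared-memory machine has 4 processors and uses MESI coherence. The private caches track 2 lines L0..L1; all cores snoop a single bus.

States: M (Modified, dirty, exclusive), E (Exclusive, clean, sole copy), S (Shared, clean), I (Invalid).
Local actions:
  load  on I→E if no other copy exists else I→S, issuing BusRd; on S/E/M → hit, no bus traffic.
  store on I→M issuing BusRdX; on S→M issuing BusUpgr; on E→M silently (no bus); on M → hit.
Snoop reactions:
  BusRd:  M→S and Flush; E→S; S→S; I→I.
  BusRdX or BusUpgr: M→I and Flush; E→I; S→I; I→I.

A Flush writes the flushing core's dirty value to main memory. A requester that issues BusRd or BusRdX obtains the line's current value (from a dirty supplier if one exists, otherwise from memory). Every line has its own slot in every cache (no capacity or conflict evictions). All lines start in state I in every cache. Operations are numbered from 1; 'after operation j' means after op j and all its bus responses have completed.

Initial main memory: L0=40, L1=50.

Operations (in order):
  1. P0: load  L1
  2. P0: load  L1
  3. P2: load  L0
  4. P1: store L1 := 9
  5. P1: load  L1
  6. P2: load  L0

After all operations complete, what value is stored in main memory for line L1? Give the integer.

[1] P0: load  L1 | P0:E(50), P1:I, P2:I, P3:I | bus: BusRd
[2] P0: load  L1 | P0:E(50), P1:I, P2:I, P3:I | bus: none
[3] P2: load  L0 | P0:I, P1:I, P2:E(40), P3:I | bus: BusRd
[4] P1: store L1 := 9 | P0:I, P1:M(9), P2:I, P3:I | bus: BusRdX
[5] P1: load  L1 | P0:I, P1:M(9), P2:I, P3:I | bus: none
[6] P2: load  L0 | P0:I, P1:I, P2:E(40), P3:I | bus: none

memory[L1] = 50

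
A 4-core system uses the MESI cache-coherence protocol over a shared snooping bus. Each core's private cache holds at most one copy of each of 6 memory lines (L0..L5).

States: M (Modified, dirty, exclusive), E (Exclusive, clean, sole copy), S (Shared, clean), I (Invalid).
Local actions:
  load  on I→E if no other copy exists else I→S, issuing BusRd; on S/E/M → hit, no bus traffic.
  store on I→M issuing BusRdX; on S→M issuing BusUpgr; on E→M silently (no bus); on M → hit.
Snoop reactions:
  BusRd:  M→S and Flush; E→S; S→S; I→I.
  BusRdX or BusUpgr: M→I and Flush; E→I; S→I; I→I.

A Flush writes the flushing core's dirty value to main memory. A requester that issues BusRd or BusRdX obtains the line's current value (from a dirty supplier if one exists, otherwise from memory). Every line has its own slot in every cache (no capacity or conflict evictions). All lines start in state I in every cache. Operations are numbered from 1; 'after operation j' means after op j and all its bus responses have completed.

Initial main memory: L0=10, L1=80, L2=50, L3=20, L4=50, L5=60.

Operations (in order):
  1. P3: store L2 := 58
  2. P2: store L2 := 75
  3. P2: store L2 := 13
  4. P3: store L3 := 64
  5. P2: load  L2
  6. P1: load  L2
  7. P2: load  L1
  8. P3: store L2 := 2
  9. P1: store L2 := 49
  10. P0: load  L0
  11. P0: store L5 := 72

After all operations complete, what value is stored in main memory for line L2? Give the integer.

[1] P3: store L2 := 58 | P0:I, P1:I, P2:I, P3:M(58) | bus: BusRdX
[2] P2: store L2 := 75 | P0:I, P1:I, P2:M(75), P3:I | bus: BusRdX,Flush
[3] P2: store L2 := 13 | P0:I, P1:I, P2:M(13), P3:I | bus: none
[4] P3: store L3 := 64 | P0:I, P1:I, P2:I, P3:M(64) | bus: BusRdX
[5] P2: load  L2 | P0:I, P1:I, P2:M(13), P3:I | bus: none
[6] P1: load  L2 | P0:I, P1:S(13), P2:S(13), P3:I | bus: BusRd,Flush
[7] P2: load  L1 | P0:I, P1:I, P2:E(80), P3:I | bus: BusRd
[8] P3: store L2 := 2 | P0:I, P1:I, P2:I, P3:M(2) | bus: BusRdX
[9] P1: store L2 := 49 | P0:I, P1:M(49), P2:I, P3:I | bus: BusRdX,Flush
[10] P0: load  L0 | P0:E(10), P1:I, P2:I, P3:I | bus: BusRd
[11] P0: store L5 := 72 | P0:M(72), P1:I, P2:I, P3:I | bus: BusRdX

memory[L2] = 2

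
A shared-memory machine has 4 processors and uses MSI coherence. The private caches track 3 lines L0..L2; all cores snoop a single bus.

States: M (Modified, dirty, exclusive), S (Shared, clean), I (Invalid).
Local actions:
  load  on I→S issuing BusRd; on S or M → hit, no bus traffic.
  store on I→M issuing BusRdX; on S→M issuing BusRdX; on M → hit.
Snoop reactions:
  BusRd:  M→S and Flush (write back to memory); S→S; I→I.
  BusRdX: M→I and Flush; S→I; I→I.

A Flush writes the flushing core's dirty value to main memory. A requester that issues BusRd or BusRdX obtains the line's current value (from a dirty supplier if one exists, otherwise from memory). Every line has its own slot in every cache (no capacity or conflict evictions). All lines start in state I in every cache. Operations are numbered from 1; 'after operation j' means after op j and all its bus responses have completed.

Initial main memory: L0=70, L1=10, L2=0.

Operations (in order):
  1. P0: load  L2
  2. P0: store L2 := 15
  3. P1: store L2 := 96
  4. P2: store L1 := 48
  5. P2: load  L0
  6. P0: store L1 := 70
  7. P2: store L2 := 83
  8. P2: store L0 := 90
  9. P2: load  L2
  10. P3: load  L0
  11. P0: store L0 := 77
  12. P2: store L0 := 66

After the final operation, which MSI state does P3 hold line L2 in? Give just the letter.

state = I

  op1 P0: load  L2 → S/I/I/I on L2; bus BusRd; mem=0
  op2 P0: store L2 := 15 → M/I/I/I on L2; bus BusRdX; mem=0
  op3 P1: store L2 := 96 → I/M/I/I on L2; bus BusRdX Flush; mem=15
  op4 P2: store L1 := 48 → I/I/M/I on L1; bus BusRdX; mem=10
  op5 P2: load  L0 → I/I/S/I on L0; bus BusRd; mem=70
  op6 P0: store L1 := 70 → M/I/I/I on L1; bus BusRdX Flush; mem=48
  op7 P2: store L2 := 83 → I/I/M/I on L2; bus BusRdX Flush; mem=96
  op8 P2: store L0 := 90 → I/I/M/I on L0; bus BusRdX; mem=70
  op9 P2: load  L2 → I/I/M/I on L2; bus (none); mem=96
  op10 P3: load  L0 → I/I/S/S on L0; bus BusRd Flush; mem=90
  op11 P0: store L0 := 77 → M/I/I/I on L0; bus BusRdX; mem=90
  op12 P2: store L0 := 66 → I/I/M/I on L0; bus BusRdX Flush; mem=77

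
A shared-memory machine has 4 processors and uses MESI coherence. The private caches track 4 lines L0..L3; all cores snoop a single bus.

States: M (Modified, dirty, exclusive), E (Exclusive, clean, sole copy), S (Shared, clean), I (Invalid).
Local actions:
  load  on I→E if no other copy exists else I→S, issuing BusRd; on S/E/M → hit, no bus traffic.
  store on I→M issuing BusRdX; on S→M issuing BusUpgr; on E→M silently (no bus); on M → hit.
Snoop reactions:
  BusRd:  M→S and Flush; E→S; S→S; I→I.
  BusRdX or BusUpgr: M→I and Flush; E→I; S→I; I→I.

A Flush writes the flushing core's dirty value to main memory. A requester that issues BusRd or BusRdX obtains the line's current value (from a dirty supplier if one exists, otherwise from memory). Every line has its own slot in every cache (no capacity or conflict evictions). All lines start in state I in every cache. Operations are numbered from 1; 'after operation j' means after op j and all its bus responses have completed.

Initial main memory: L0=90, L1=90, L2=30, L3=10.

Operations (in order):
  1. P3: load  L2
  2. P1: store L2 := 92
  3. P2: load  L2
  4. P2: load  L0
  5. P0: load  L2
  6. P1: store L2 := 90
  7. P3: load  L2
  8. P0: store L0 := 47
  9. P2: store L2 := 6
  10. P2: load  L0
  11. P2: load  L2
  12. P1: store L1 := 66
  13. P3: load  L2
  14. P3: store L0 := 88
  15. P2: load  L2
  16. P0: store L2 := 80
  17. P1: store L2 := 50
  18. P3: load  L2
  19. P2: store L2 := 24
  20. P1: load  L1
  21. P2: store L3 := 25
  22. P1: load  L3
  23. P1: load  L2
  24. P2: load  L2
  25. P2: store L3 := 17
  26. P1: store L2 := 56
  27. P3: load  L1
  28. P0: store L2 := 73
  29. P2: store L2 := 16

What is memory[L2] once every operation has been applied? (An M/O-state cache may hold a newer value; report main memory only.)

memory[L2] = 73

  op1 P3: load  L2 → I/I/I/E on L2; bus BusRd; mem=30
  op2 P1: store L2 := 92 → I/M/I/I on L2; bus BusRdX; mem=30
  op3 P2: load  L2 → I/S/S/I on L2; bus BusRd Flush; mem=92
  op4 P2: load  L0 → I/I/E/I on L0; bus BusRd; mem=90
  op5 P0: load  L2 → S/S/S/I on L2; bus BusRd; mem=92
  op6 P1: store L2 := 90 → I/M/I/I on L2; bus BusUpgr; mem=92
  op7 P3: load  L2 → I/S/I/S on L2; bus BusRd Flush; mem=90
  op8 P0: store L0 := 47 → M/I/I/I on L0; bus BusRdX; mem=90
  op9 P2: store L2 := 6 → I/I/M/I on L2; bus BusRdX; mem=90
  op10 P2: load  L0 → S/I/S/I on L0; bus BusRd Flush; mem=47
  op11 P2: load  L2 → I/I/M/I on L2; bus (none); mem=90
  op12 P1: store L1 := 66 → I/M/I/I on L1; bus BusRdX; mem=90
  op13 P3: load  L2 → I/I/S/S on L2; bus BusRd Flush; mem=6
  op14 P3: store L0 := 88 → I/I/I/M on L0; bus BusRdX; mem=47
  op15 P2: load  L2 → I/I/S/S on L2; bus (none); mem=6
  op16 P0: store L2 := 80 → M/I/I/I on L2; bus BusRdX; mem=6
  op17 P1: store L2 := 50 → I/M/I/I on L2; bus BusRdX Flush; mem=80
  op18 P3: load  L2 → I/S/I/S on L2; bus BusRd Flush; mem=50
  op19 P2: store L2 := 24 → I/I/M/I on L2; bus BusRdX; mem=50
  op20 P1: load  L1 → I/M/I/I on L1; bus (none); mem=90
  op21 P2: store L3 := 25 → I/I/M/I on L3; bus BusRdX; mem=10
  op22 P1: load  L3 → I/S/S/I on L3; bus BusRd Flush; mem=25
  op23 P1: load  L2 → I/S/S/I on L2; bus BusRd Flush; mem=24
  op24 P2: load  L2 → I/S/S/I on L2; bus (none); mem=24
  op25 P2: store L3 := 17 → I/I/M/I on L3; bus BusUpgr; mem=25
  op26 P1: store L2 := 56 → I/M/I/I on L2; bus BusUpgr; mem=24
  op27 P3: load  L1 → I/S/I/S on L1; bus BusRd Flush; mem=66
  op28 P0: store L2 := 73 → M/I/I/I on L2; bus BusRdX Flush; mem=56
  op29 P2: store L2 := 16 → I/I/M/I on L2; bus BusRdX Flush; mem=73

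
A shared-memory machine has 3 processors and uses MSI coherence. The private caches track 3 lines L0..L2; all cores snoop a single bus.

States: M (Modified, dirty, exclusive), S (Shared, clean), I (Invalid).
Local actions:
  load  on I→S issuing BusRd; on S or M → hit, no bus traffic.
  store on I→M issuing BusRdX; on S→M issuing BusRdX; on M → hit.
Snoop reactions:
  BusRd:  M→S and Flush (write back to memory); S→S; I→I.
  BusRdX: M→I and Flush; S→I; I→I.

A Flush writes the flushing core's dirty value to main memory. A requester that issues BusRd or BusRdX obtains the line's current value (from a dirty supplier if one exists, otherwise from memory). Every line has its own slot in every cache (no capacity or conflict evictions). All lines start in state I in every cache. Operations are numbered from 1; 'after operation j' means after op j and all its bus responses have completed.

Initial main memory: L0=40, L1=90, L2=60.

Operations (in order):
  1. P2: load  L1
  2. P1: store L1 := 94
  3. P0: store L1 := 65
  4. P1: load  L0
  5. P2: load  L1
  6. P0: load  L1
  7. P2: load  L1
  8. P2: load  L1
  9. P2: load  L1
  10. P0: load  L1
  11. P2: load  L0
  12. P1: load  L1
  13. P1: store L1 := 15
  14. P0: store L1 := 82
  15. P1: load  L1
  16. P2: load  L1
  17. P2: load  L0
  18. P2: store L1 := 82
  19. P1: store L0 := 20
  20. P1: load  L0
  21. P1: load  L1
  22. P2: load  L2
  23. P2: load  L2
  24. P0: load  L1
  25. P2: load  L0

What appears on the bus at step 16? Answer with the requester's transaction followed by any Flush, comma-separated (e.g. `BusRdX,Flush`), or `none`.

bus = BusRd

  op1 P2: load  L1 → I/I/S on L1; bus BusRd; mem=90
  op2 P1: store L1 := 94 → I/M/I on L1; bus BusRdX; mem=90
  op3 P0: store L1 := 65 → M/I/I on L1; bus BusRdX Flush; mem=94
  op4 P1: load  L0 → I/S/I on L0; bus BusRd; mem=40
  op5 P2: load  L1 → S/I/S on L1; bus BusRd Flush; mem=65
  op6 P0: load  L1 → S/I/S on L1; bus (none); mem=65
  op7 P2: load  L1 → S/I/S on L1; bus (none); mem=65
  op8 P2: load  L1 → S/I/S on L1; bus (none); mem=65
  op9 P2: load  L1 → S/I/S on L1; bus (none); mem=65
  op10 P0: load  L1 → S/I/S on L1; bus (none); mem=65
  op11 P2: load  L0 → I/S/S on L0; bus BusRd; mem=40
  op12 P1: load  L1 → S/S/S on L1; bus BusRd; mem=65
  op13 P1: store L1 := 15 → I/M/I on L1; bus BusRdX; mem=65
  op14 P0: store L1 := 82 → M/I/I on L1; bus BusRdX Flush; mem=15
  op15 P1: load  L1 → S/S/I on L1; bus BusRd Flush; mem=82
  op16 P2: load  L1 → S/S/S on L1; bus BusRd; mem=82
  op17 P2: load  L0 → I/S/S on L0; bus (none); mem=40
  op18 P2: store L1 := 82 → I/I/M on L1; bus BusRdX; mem=82
  op19 P1: store L0 := 20 → I/M/I on L0; bus BusRdX; mem=40
  op20 P1: load  L0 → I/M/I on L0; bus (none); mem=40
  op21 P1: load  L1 → I/S/S on L1; bus BusRd Flush; mem=82
  op22 P2: load  L2 → I/I/S on L2; bus BusRd; mem=60
  op23 P2: load  L2 → I/I/S on L2; bus (none); mem=60
  op24 P0: load  L1 → S/S/S on L1; bus BusRd; mem=82
  op25 P2: load  L0 → I/S/S on L0; bus BusRd Flush; mem=20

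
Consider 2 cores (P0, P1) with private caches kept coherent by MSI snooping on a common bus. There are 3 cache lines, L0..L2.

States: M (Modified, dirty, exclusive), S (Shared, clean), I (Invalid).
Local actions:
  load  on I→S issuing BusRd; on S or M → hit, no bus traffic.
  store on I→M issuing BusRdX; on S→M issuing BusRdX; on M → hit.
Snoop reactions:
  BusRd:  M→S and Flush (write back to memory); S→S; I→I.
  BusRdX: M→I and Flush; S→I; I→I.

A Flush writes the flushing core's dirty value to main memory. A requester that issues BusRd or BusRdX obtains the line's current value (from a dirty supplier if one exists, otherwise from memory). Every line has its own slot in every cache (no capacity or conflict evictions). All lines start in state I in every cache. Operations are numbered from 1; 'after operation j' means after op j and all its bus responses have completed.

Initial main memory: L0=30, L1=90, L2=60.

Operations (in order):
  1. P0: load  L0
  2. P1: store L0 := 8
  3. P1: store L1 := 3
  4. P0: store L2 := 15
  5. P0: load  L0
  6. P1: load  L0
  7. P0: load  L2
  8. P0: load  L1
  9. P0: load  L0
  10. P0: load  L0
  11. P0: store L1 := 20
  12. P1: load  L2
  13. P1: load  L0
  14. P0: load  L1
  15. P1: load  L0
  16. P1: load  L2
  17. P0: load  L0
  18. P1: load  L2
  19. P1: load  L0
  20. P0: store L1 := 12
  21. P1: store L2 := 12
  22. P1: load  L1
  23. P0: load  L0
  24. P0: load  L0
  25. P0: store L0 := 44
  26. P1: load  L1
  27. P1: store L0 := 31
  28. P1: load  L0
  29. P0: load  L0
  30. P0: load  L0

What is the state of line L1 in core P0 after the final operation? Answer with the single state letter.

step 1: P0: load  L0  ⟶  SI  (L0)  txn=BusRd  M[L0]=30
step 2: P1: store L0 := 8  ⟶  IM  (L0)  txn=BusRdX  M[L0]=30
step 3: P1: store L1 := 3  ⟶  IM  (L1)  txn=BusRdX  M[L1]=90
step 4: P0: store L2 := 15  ⟶  MI  (L2)  txn=BusRdX  M[L2]=60
step 5: P0: load  L0  ⟶  SS  (L0)  txn=BusRd+Flush  M[L0]=8
step 6: P1: load  L0  ⟶  SS  (L0)  txn=∅  M[L0]=8
step 7: P0: load  L2  ⟶  MI  (L2)  txn=∅  M[L2]=60
step 8: P0: load  L1  ⟶  SS  (L1)  txn=BusRd+Flush  M[L1]=3
step 9: P0: load  L0  ⟶  SS  (L0)  txn=∅  M[L0]=8
step 10: P0: load  L0  ⟶  SS  (L0)  txn=∅  M[L0]=8
step 11: P0: store L1 := 20  ⟶  MI  (L1)  txn=BusRdX  M[L1]=3
step 12: P1: load  L2  ⟶  SS  (L2)  txn=BusRd+Flush  M[L2]=15
step 13: P1: load  L0  ⟶  SS  (L0)  txn=∅  M[L0]=8
step 14: P0: load  L1  ⟶  MI  (L1)  txn=∅  M[L1]=3
step 15: P1: load  L0  ⟶  SS  (L0)  txn=∅  M[L0]=8
step 16: P1: load  L2  ⟶  SS  (L2)  txn=∅  M[L2]=15
step 17: P0: load  L0  ⟶  SS  (L0)  txn=∅  M[L0]=8
step 18: P1: load  L2  ⟶  SS  (L2)  txn=∅  M[L2]=15
step 19: P1: load  L0  ⟶  SS  (L0)  txn=∅  M[L0]=8
step 20: P0: store L1 := 12  ⟶  MI  (L1)  txn=∅  M[L1]=3
step 21: P1: store L2 := 12  ⟶  IM  (L2)  txn=BusRdX  M[L2]=15
step 22: P1: load  L1  ⟶  SS  (L1)  txn=BusRd+Flush  M[L1]=12
step 23: P0: load  L0  ⟶  SS  (L0)  txn=∅  M[L0]=8
step 24: P0: load  L0  ⟶  SS  (L0)  txn=∅  M[L0]=8
step 25: P0: store L0 := 44  ⟶  MI  (L0)  txn=BusRdX  M[L0]=8
step 26: P1: load  L1  ⟶  SS  (L1)  txn=∅  M[L1]=12
step 27: P1: store L0 := 31  ⟶  IM  (L0)  txn=BusRdX+Flush  M[L0]=44
step 28: P1: load  L0  ⟶  IM  (L0)  txn=∅  M[L0]=44
step 29: P0: load  L0  ⟶  SS  (L0)  txn=BusRd+Flush  M[L0]=31
step 30: P0: load  L0  ⟶  SS  (L0)  txn=∅  M[L0]=31

state = S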